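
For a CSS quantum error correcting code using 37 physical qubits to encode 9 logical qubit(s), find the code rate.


Code rate R = k/n
= 9/37
= 0.2432

0.2432


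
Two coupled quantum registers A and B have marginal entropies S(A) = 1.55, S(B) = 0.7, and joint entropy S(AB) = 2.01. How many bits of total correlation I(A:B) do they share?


I(A:B) = S(A) + S(B) - S(AB)
= 1.55 + 0.7 - 2.01
= 0.2400

0.2400


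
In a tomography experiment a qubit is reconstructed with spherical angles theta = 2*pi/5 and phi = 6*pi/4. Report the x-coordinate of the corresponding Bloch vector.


theta = 1.2566, phi = 4.7124
r_x = sin(theta)*cos(phi) = 0.9511 * 0.0000
r_x = 0.0000

0.0000


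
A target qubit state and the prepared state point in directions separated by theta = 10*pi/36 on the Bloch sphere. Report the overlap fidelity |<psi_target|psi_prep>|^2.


For states separated by angle theta on Bloch sphere:
F = cos^2(theta/2)
theta = 10*pi/36 = 0.8727
theta/2 = 0.4363
cos(theta/2) = 0.9063
F = 0.8214

0.8214


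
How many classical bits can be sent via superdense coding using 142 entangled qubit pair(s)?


Superdense coding allows 2 classical bits per shared entangled pair.
142 pair(s) -> 2 * 142 = 284 classical bits

284


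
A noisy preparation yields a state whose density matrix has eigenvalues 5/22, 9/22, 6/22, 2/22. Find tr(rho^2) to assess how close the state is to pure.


tr(rho^2) = sum of eigenvalues squared
= (5/22)^2 + (9/22)^2 + (6/22)^2 + (2/22)^2
= (25 + 81 + 36 + 4) / 484
= 146/484
= 0.3017

0.3017


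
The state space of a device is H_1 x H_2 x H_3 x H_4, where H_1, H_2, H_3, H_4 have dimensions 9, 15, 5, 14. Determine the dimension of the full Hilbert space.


dim(H_1 x H_2 x H_3 x H_4) = 9 * 15 * 5 * 14
= 135 * 5 * 14
= 675 * 14
= 9450

9450


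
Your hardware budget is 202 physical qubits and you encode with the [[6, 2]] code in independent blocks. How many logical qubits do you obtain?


Each code block uses 6 physical qubits for 2 logical qubit(s).
Number of complete blocks = floor(202 / 6) = 33
Logical qubits = 33 * 2
= 66

66


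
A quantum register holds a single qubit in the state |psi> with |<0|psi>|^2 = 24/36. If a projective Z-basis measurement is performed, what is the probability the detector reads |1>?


|alpha|^2 = 24/36 = 0.6667
|beta|^2 = 1 - 24/36 = 12/36 = 0.3333
P(|1>) = |beta|^2 = 0.3333

0.3333


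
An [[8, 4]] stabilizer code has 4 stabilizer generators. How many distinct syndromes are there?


Each stabilizer generator gives a binary (+1 or -1) measurement outcome.
With 4 independent generators:
Total syndromes = 2^4
= 16

16


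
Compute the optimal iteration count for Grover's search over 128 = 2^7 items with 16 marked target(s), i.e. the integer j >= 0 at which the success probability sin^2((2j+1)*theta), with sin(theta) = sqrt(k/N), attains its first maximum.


After j Grover iterations the success probability is P(j) = sin^2((2j+1)*theta), where sin(theta) = sqrt(k/N).
N = 2^7 = 128, k = 16
sin(theta) = sqrt(k/N) = 0.3535533906
theta = arcsin(sqrt(k/N)) = 0.3613671239 rad
P(j) reaches its first maximum when (2j+1)*theta is as close as possible to pi/2, i.e. j = round(pi/(4*theta) - 1/2).
pi/(4*theta) - 1/2 = 1.6734
(For comparison, the common estimate pi/4 * sqrt(N/k) = 2.2214; the exact maximiser is used here.)
Optimal iterations = 2

2


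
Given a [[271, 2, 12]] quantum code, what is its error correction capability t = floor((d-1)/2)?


Code parameters: [[271, 2, 12]], distance d = 12.
Number of correctable errors = floor((d-1)/2)
= floor((12 - 1)/2)
= floor(11/2)
= 5

5


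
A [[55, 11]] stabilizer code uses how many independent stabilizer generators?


For an [[n,k]] stabilizer code:
Number of stabilizer generators = n - k
= 55 - 11
= 44

44


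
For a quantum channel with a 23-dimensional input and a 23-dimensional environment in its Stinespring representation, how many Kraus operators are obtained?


Tracing out the environment in an orthonormal basis {|i>_E} gives Kraus operators K_i = <i|_E U |0>_E.
Number of Kraus operators = dim(H_env) = d_env
= 23

23


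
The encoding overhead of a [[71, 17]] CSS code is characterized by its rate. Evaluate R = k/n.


Code rate R = k/n
= 17/71
= 0.2394

0.2394


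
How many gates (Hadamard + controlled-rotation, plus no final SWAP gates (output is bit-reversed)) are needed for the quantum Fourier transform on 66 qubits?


Hadamard gates: 66
Controlled rotations: n*(n-1)/2 = 66*65/2 = 2145
SWAP gates: 0 (omitted)
Total = 66 + 2145
= 2211

2211


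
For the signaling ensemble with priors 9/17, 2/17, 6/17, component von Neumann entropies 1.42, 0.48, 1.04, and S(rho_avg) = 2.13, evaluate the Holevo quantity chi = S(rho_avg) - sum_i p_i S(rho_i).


chi = S(rho) - sum_i p_i * S(rho_i)
Weighted entropy = 9/17 * 1.42 + 2/17 * 0.48 + 6/17 * 1.04
= 1.1753
chi = 2.13 - 1.1753
= 0.9547

0.9547


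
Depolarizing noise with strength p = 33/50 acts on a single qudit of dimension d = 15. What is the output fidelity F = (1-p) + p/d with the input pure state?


F = (1-p) + p/d
= (1 - 0.6600) + 0.6600/15
= 0.3400 + 0.0440
= 0.3840

0.3840


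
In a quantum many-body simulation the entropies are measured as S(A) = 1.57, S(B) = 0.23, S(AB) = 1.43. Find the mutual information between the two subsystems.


I(A:B) = S(A) + S(B) - S(AB)
= 1.57 + 0.23 - 1.43
= 0.3700

0.3700


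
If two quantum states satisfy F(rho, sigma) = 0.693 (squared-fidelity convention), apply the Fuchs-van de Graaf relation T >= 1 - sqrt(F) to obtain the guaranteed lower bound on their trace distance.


Fuchs-van de Graaf (squared-fidelity convention): 1 - sqrt(F) <= T <= sqrt(1 - F).
Lower bound: T >= 1 - sqrt(F)
sqrt(F) = sqrt(0.693) = 0.8325
T >= 1 - 0.8325
T >= 0.1675

0.1675


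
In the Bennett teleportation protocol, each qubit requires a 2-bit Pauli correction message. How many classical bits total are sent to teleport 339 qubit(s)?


Quantum teleportation requires 2 classical bits per qubit teleported.
339 qubit(s) -> 2 * 339 = 678 classical bits

678


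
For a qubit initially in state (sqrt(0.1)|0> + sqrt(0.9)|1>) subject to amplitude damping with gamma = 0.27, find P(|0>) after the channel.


For amplitude damping with parameter gamma on state sqrt(a)|0> + sqrt(b)|1>:
alpha^2 = 0.1, beta^2 = 0.9
P(|0>) = alpha^2 + gamma * beta^2
= 0.1 + 0.27 * 0.9
= 0.1 + 0.2430
= 0.3430

0.3430


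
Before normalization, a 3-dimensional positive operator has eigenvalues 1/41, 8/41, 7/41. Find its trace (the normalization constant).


tr(M) = sum of eigenvalues
= 1/41 + 8/41 + 7/41
= 16/41
= 0.3902

0.3902


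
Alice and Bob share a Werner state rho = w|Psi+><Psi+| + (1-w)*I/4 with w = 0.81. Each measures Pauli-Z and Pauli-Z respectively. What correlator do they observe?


|Psi+> = (|01> + |10>)/sqrt(2)
For the pure Bell state, <Z_A Z_B> = -1 (Bell-state Pauli correlator).
The maximally-mixed part I/4 has tr(I/4 * P tensor P) = 0 for any traceless Pauli P.
So <Z_A Z_B>_rho = w * (-1) + (1 - w) * 0
= 0.81 * (-1)
= -0.8100

-0.8100


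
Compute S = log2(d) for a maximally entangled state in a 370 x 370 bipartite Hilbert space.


For a maximally entangled state in d x d:
S = log2(d) = log2(370)
= 8.5314

8.5314


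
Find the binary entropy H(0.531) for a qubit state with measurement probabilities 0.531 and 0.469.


S = -p*log2(p) - (1-p)*log2(1-p)
p = 0.5310, 1-p = 0.4690
= -0.5310 * log2(0.5310) - 0.4690 * log2(0.4690)
= -(-0.4849) - (-0.5123)
= 0.9972

0.9972


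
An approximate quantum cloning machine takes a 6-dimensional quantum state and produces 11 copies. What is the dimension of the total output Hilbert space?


Output space = H^(tensor 11) where dim(H) = 6
dim = 6^11
= 36 (after 2 factors)
= 216 (after 3 factors)
= 1296 (after 4 factors)
= 7776 (after 5 factors)
= 46656 (after 6 factors)
= 279936 (after 7 factors)
= 1679616 (after 8 factors)
= 10077696 (after 9 factors)
= 60466176 (after 10 factors)
= 362797056 (after 11 factors)
= 362797056

362797056


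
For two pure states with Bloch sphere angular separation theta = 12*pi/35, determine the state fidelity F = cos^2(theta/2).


For states separated by angle theta on Bloch sphere:
F = cos^2(theta/2)
theta = 12*pi/35 = 1.0771
theta/2 = 0.5386
cos(theta/2) = 0.8584
F = 0.7369

0.7369


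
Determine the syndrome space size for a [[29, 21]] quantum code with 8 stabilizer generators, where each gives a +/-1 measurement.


Each stabilizer generator gives a binary (+1 or -1) measurement outcome.
With 8 independent generators:
Total syndromes = 2^8
= 256

256


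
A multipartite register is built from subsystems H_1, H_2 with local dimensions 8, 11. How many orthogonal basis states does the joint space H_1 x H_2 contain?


dim(H_1 x H_2) = 8 * 11
= 88

88


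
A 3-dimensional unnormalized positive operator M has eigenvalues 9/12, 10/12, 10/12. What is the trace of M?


tr(M) = sum of eigenvalues
= 9/12 + 10/12 + 10/12
= 29/12
= 2.4167

2.4167


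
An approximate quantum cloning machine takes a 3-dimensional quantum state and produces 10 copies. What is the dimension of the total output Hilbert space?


Output space = H^(tensor 10) where dim(H) = 3
dim = 3^10
= 9 (after 2 factors)
= 27 (after 3 factors)
= 81 (after 4 factors)
= 243 (after 5 factors)
= 729 (after 6 factors)
= 2187 (after 7 factors)
= 6561 (after 8 factors)
= 19683 (after 9 factors)
= 59049 (after 10 factors)
= 59049

59049


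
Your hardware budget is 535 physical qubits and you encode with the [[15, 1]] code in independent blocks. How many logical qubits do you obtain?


Each code block uses 15 physical qubits for 1 logical qubit(s).
Number of complete blocks = floor(535 / 15) = 35
Logical qubits = 35 * 1
= 35

35


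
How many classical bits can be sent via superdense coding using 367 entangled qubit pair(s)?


Superdense coding allows 2 classical bits per shared entangled pair.
367 pair(s) -> 2 * 367 = 734 classical bits

734


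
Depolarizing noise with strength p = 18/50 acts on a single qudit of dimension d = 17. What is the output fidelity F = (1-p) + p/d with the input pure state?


F = (1-p) + p/d
= (1 - 0.3600) + 0.3600/17
= 0.6400 + 0.0212
= 0.6612

0.6612


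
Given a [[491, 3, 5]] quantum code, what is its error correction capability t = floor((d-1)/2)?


Code parameters: [[491, 3, 5]], distance d = 5.
Number of correctable errors = floor((d-1)/2)
= floor((5 - 1)/2)
= floor(4/2)
= 2

2


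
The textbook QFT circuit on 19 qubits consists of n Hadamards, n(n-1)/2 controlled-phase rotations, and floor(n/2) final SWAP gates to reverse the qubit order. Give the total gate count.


Hadamard gates: 19
Controlled rotations: n*(n-1)/2 = 19*18/2 = 171
SWAP gates: floor(n/2) = floor(19/2) = 9
Total = 19 + 171 + 9
= 199

199


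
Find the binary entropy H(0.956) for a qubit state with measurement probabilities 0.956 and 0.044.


S = -p*log2(p) - (1-p)*log2(1-p)
p = 0.9560, 1-p = 0.0440
= -0.9560 * log2(0.9560) - 0.0440 * log2(0.0440)
= -(-0.0621) - (-0.1983)
= 0.2603

0.2603


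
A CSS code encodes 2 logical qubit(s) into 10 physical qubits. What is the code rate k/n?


Code rate R = k/n
= 2/10
= 0.2000

0.2000


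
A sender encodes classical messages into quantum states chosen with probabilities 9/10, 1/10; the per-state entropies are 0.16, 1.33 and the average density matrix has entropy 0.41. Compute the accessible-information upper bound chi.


chi = S(rho) - sum_i p_i * S(rho_i)
Weighted entropy = 9/10 * 0.16 + 1/10 * 1.33
= 0.2770
chi = 0.41 - 0.2770
= 0.1330

0.1330


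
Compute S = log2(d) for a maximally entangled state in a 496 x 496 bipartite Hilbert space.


For a maximally entangled state in d x d:
S = log2(d) = log2(496)
= 8.9542

8.9542


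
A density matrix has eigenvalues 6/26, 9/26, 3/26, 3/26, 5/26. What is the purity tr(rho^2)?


tr(rho^2) = sum of eigenvalues squared
= (6/26)^2 + (9/26)^2 + (3/26)^2 + (3/26)^2 + (5/26)^2
= (36 + 81 + 9 + 9 + 25) / 676
= 160/676
= 0.2367

0.2367


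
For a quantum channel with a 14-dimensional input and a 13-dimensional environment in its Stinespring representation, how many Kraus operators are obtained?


Tracing out the environment in an orthonormal basis {|i>_E} gives Kraus operators K_i = <i|_E U |0>_E.
Number of Kraus operators = dim(H_env) = d_env
= 13

13


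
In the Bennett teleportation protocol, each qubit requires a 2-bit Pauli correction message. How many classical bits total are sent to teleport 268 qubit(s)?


Quantum teleportation requires 2 classical bits per qubit teleported.
268 qubit(s) -> 2 * 268 = 536 classical bits

536


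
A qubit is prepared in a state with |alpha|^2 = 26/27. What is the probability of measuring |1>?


|alpha|^2 = 26/27 = 0.9630
|beta|^2 = 1 - 26/27 = 1/27 = 0.0370
P(|1>) = |beta|^2 = 0.0370

0.0370


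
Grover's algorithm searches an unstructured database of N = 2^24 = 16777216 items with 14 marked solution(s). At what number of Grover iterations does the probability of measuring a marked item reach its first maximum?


After j Grover iterations the success probability is P(j) = sin^2((2j+1)*theta), where sin(theta) = sqrt(k/N).
N = 2^24 = 16777216, k = 14
sin(theta) = sqrt(k/N) = 0.0009134905729
theta = arcsin(sqrt(k/N)) = 0.0009134907 rad
P(j) reaches its first maximum when (2j+1)*theta is as close as possible to pi/2, i.e. j = round(pi/(4*theta) - 1/2).
pi/(4*theta) - 1/2 = 859.2769
(For comparison, the common estimate pi/4 * sqrt(N/k) = 859.7770; the exact maximiser is used here.)
Optimal iterations = 859

859


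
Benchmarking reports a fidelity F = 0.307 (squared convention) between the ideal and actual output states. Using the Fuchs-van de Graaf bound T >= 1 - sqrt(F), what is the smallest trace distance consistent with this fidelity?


Fuchs-van de Graaf (squared-fidelity convention): 1 - sqrt(F) <= T <= sqrt(1 - F).
Lower bound: T >= 1 - sqrt(F)
sqrt(F) = sqrt(0.307) = 0.5541
T >= 1 - 0.5541
T >= 0.4459

0.4459


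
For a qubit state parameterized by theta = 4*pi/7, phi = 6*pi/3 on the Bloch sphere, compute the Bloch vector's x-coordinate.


theta = 1.7952, phi = 6.2832
r_x = sin(theta)*cos(phi) = 0.9749 * 1.0000
r_x = 0.9749

0.9749


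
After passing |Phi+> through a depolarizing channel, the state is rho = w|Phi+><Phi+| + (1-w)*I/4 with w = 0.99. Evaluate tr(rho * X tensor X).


|Phi+> = (|00> + |11>)/sqrt(2)
For the pure Bell state, <X_A X_B> = +1 (Bell-state Pauli correlator).
The maximally-mixed part I/4 has tr(I/4 * P tensor P) = 0 for any traceless Pauli P.
So <X_A X_B>_rho = w * (+1) + (1 - w) * 0
= 0.99 * (+1)
= 0.9900

0.9900


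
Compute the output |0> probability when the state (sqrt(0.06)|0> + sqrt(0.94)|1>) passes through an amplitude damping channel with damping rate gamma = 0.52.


For amplitude damping with parameter gamma on state sqrt(a)|0> + sqrt(b)|1>:
alpha^2 = 0.06, beta^2 = 0.94
P(|0>) = alpha^2 + gamma * beta^2
= 0.06 + 0.52 * 0.94
= 0.06 + 0.4888
= 0.5488

0.5488


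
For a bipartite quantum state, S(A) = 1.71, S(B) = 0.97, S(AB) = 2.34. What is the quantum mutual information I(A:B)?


I(A:B) = S(A) + S(B) - S(AB)
= 1.71 + 0.97 - 2.34
= 0.3400

0.3400


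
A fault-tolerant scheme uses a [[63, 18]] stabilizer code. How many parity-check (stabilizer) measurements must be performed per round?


For an [[n,k]] stabilizer code:
Number of stabilizer generators = n - k
= 63 - 18
= 45

45


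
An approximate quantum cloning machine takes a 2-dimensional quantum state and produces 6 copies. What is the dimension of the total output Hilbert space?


Output space = H^(tensor 6) where dim(H) = 2
dim = 2^6
= 4 (after 2 factors)
= 8 (after 3 factors)
= 16 (after 4 factors)
= 32 (after 5 factors)
= 64 (after 6 factors)
= 64

64


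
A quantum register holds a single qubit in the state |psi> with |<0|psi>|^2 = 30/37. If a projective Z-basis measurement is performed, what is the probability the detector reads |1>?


|alpha|^2 = 30/37 = 0.8108
|beta|^2 = 1 - 30/37 = 7/37 = 0.1892
P(|1>) = |beta|^2 = 0.1892

0.1892


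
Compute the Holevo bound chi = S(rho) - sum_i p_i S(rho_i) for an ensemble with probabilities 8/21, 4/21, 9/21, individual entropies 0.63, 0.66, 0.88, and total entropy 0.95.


chi = S(rho) - sum_i p_i * S(rho_i)
Weighted entropy = 8/21 * 0.63 + 4/21 * 0.66 + 9/21 * 0.88
= 0.7429
chi = 0.95 - 0.7429
= 0.2071

0.2071


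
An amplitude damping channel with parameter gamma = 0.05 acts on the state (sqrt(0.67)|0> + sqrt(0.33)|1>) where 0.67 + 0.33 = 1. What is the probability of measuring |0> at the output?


For amplitude damping with parameter gamma on state sqrt(a)|0> + sqrt(b)|1>:
alpha^2 = 0.67, beta^2 = 0.33
P(|0>) = alpha^2 + gamma * beta^2
= 0.67 + 0.05 * 0.33
= 0.67 + 0.0165
= 0.6865

0.6865


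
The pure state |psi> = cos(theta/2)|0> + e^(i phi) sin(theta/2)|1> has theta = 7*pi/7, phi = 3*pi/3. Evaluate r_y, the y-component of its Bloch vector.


theta = 3.1416, phi = 3.1416
r_y = sin(theta)*sin(phi) = 0.0000 * 0.0000
r_y = 0.0000

0.0000


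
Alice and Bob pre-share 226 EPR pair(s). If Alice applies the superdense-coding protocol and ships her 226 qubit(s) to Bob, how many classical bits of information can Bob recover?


Superdense coding allows 2 classical bits per shared entangled pair.
226 pair(s) -> 2 * 226 = 452 classical bits

452


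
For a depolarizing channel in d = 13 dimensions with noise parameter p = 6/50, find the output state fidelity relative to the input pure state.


F = (1-p) + p/d
= (1 - 0.1200) + 0.1200/13
= 0.8800 + 0.0092
= 0.8892

0.8892


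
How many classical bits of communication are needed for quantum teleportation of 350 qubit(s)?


Quantum teleportation requires 2 classical bits per qubit teleported.
350 qubit(s) -> 2 * 350 = 700 classical bits

700


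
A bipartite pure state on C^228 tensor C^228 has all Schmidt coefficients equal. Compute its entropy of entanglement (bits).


For a maximally entangled state in d x d:
S = log2(d) = log2(228)
= 7.8329

7.8329


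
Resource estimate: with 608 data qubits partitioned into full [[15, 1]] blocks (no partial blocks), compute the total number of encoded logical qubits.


Each code block uses 15 physical qubits for 1 logical qubit(s).
Number of complete blocks = floor(608 / 15) = 40
Logical qubits = 40 * 1
= 40

40


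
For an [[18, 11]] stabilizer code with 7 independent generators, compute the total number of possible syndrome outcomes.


Each stabilizer generator gives a binary (+1 or -1) measurement outcome.
With 7 independent generators:
Total syndromes = 2^7
= 128

128


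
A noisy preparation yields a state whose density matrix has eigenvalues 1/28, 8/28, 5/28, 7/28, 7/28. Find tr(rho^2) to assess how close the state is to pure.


tr(rho^2) = sum of eigenvalues squared
= (1/28)^2 + (8/28)^2 + (5/28)^2 + (7/28)^2 + (7/28)^2
= (1 + 64 + 25 + 49 + 49) / 784
= 188/784
= 0.2398

0.2398


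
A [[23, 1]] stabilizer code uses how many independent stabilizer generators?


For an [[n,k]] stabilizer code:
Number of stabilizer generators = n - k
= 23 - 1
= 22

22


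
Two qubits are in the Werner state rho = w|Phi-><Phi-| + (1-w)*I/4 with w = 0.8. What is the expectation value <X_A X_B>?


|Phi-> = (|00> - |11>)/sqrt(2)
For the pure Bell state, <X_A X_B> = -1 (Bell-state Pauli correlator).
The maximally-mixed part I/4 has tr(I/4 * P tensor P) = 0 for any traceless Pauli P.
So <X_A X_B>_rho = w * (-1) + (1 - w) * 0
= 0.8 * (-1)
= -0.8000

-0.8000


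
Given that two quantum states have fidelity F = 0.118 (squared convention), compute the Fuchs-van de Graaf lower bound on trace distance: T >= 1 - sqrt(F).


Fuchs-van de Graaf (squared-fidelity convention): 1 - sqrt(F) <= T <= sqrt(1 - F).
Lower bound: T >= 1 - sqrt(F)
sqrt(F) = sqrt(0.118) = 0.3435
T >= 1 - 0.3435
T >= 0.6565

0.6565


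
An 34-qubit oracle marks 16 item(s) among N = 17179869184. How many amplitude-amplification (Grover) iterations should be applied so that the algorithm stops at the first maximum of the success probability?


After j Grover iterations the success probability is P(j) = sin^2((2j+1)*theta), where sin(theta) = sqrt(k/N).
N = 2^34 = 17179869184, k = 16
sin(theta) = sqrt(k/N) = 3.051757812e-05
theta = arcsin(sqrt(k/N)) = 3.051757813e-05 rad
P(j) reaches its first maximum when (2j+1)*theta is as close as possible to pi/2, i.e. j = round(pi/(4*theta) - 1/2).
pi/(4*theta) - 1/2 = 25735.4270
(For comparison, the common estimate pi/4 * sqrt(N/k) = 25735.9270; the exact maximiser is used here.)
Optimal iterations = 25735

25735


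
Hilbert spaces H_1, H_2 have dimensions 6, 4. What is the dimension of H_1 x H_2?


dim(H_1 x H_2) = 6 * 4
= 24

24


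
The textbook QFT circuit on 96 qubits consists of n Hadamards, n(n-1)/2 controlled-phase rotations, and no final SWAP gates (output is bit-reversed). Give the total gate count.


Hadamard gates: 96
Controlled rotations: n*(n-1)/2 = 96*95/2 = 4560
SWAP gates: 0 (omitted)
Total = 96 + 4560
= 4656

4656


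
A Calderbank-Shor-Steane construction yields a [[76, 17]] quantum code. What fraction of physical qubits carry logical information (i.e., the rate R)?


Code rate R = k/n
= 17/76
= 0.2237

0.2237


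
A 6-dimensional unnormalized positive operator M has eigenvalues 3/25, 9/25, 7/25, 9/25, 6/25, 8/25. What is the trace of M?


tr(M) = sum of eigenvalues
= 3/25 + 9/25 + 7/25 + 9/25 + 6/25 + 8/25
= 42/25
= 1.6800

1.6800


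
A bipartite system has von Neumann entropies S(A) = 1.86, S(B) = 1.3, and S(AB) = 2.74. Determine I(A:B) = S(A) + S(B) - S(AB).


I(A:B) = S(A) + S(B) - S(AB)
= 1.86 + 1.3 - 2.74
= 0.4200

0.4200


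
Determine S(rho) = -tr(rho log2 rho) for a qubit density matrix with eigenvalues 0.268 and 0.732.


S = -p*log2(p) - (1-p)*log2(1-p)
p = 0.2680, 1-p = 0.7320
= -0.2680 * log2(0.2680) - 0.7320 * log2(0.7320)
= -(-0.5091) - (-0.3295)
= 0.8386

0.8386


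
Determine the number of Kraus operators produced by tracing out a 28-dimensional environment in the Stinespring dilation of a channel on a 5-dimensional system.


Tracing out the environment in an orthonormal basis {|i>_E} gives Kraus operators K_i = <i|_E U |0>_E.
Number of Kraus operators = dim(H_env) = d_env
= 28

28


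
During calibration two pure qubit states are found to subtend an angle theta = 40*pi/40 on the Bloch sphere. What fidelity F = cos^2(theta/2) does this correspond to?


For states separated by angle theta on Bloch sphere:
F = cos^2(theta/2)
theta = 40*pi/40 = 3.1416
theta/2 = 1.5708
cos(theta/2) = 0.0000
F = 0.0000

0.0000


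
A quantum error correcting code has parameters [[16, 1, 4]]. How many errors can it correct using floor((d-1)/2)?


Code parameters: [[16, 1, 4]], distance d = 4.
Number of correctable errors = floor((d-1)/2)
= floor((4 - 1)/2)
= floor(3/2)
= 1

1


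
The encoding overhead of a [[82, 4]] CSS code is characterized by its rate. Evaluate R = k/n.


Code rate R = k/n
= 4/82
= 0.0488

0.0488


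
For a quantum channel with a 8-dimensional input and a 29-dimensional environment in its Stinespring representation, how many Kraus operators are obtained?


Tracing out the environment in an orthonormal basis {|i>_E} gives Kraus operators K_i = <i|_E U |0>_E.
Number of Kraus operators = dim(H_env) = d_env
= 29

29


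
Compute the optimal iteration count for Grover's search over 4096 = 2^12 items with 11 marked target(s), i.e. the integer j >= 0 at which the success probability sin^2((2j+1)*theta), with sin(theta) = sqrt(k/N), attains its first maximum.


After j Grover iterations the success probability is P(j) = sin^2((2j+1)*theta), where sin(theta) = sqrt(k/N).
N = 2^12 = 4096, k = 11
sin(theta) = sqrt(k/N) = 0.05182226235
theta = arcsin(sqrt(k/N)) = 0.05184548561 rad
P(j) reaches its first maximum when (2j+1)*theta is as close as possible to pi/2, i.e. j = round(pi/(4*theta) - 1/2).
pi/(4*theta) - 1/2 = 14.6488
(For comparison, the common estimate pi/4 * sqrt(N/k) = 15.1556; the exact maximiser is used here.)
Optimal iterations = 15

15


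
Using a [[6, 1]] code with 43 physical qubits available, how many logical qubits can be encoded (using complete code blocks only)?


Each code block uses 6 physical qubits for 1 logical qubit(s).
Number of complete blocks = floor(43 / 6) = 7
Logical qubits = 7 * 1
= 7

7


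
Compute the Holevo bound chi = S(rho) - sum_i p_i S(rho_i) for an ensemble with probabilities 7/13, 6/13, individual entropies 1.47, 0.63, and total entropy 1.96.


chi = S(rho) - sum_i p_i * S(rho_i)
Weighted entropy = 7/13 * 1.47 + 6/13 * 0.63
= 1.0823
chi = 1.96 - 1.0823
= 0.8777

0.8777


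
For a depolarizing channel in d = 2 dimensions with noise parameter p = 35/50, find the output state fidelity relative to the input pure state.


F = (1-p) + p/d
= (1 - 0.7000) + 0.7000/2
= 0.3000 + 0.3500
= 0.6500

0.6500


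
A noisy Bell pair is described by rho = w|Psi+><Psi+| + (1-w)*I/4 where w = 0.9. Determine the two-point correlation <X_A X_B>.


|Psi+> = (|01> + |10>)/sqrt(2)
For the pure Bell state, <X_A X_B> = +1 (Bell-state Pauli correlator).
The maximally-mixed part I/4 has tr(I/4 * P tensor P) = 0 for any traceless Pauli P.
So <X_A X_B>_rho = w * (+1) + (1 - w) * 0
= 0.9 * (+1)
= 0.9000

0.9000


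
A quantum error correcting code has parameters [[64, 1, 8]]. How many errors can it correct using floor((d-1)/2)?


Code parameters: [[64, 1, 8]], distance d = 8.
Number of correctable errors = floor((d-1)/2)
= floor((8 - 1)/2)
= floor(7/2)
= 3

3


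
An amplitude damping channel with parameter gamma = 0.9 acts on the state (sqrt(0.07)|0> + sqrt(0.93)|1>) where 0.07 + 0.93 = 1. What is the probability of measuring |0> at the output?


For amplitude damping with parameter gamma on state sqrt(a)|0> + sqrt(b)|1>:
alpha^2 = 0.07, beta^2 = 0.93
P(|0>) = alpha^2 + gamma * beta^2
= 0.07 + 0.9 * 0.93
= 0.07 + 0.8370
= 0.9070

0.9070


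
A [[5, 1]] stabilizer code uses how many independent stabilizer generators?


For an [[n,k]] stabilizer code:
Number of stabilizer generators = n - k
= 5 - 1
= 4

4


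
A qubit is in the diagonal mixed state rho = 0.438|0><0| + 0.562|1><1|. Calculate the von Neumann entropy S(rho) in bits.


S = -p*log2(p) - (1-p)*log2(1-p)
p = 0.4380, 1-p = 0.5620
= -0.4380 * log2(0.4380) - 0.5620 * log2(0.5620)
= -(-0.5217) - (-0.4672)
= 0.9889

0.9889


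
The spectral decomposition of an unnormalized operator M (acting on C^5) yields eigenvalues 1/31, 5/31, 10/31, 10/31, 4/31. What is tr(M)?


tr(M) = sum of eigenvalues
= 1/31 + 5/31 + 10/31 + 10/31 + 4/31
= 30/31
= 0.9677

0.9677


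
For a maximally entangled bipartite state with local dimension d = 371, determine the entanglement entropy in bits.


For a maximally entangled state in d x d:
S = log2(d) = log2(371)
= 8.5353

8.5353


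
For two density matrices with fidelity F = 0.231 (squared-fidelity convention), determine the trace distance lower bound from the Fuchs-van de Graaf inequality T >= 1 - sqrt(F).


Fuchs-van de Graaf (squared-fidelity convention): 1 - sqrt(F) <= T <= sqrt(1 - F).
Lower bound: T >= 1 - sqrt(F)
sqrt(F) = sqrt(0.231) = 0.4806
T >= 1 - 0.4806
T >= 0.5194

0.5194


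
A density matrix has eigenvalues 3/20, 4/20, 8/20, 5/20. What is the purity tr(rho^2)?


tr(rho^2) = sum of eigenvalues squared
= (3/20)^2 + (4/20)^2 + (8/20)^2 + (5/20)^2
= (9 + 16 + 64 + 25) / 400
= 114/400
= 0.2850

0.2850


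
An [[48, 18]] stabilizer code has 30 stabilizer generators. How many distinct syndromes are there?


Each stabilizer generator gives a binary (+1 or -1) measurement outcome.
With 30 independent generators:
Total syndromes = 2^30
= 1073741824

1073741824


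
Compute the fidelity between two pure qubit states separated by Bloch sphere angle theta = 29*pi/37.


For states separated by angle theta on Bloch sphere:
F = cos^2(theta/2)
theta = 29*pi/37 = 2.4623
theta/2 = 1.2312
cos(theta/2) = 0.3331
F = 0.1110

0.1110


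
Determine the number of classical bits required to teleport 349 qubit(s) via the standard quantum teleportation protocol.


Quantum teleportation requires 2 classical bits per qubit teleported.
349 qubit(s) -> 2 * 349 = 698 classical bits

698


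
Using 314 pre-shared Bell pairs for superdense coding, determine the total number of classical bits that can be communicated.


Superdense coding allows 2 classical bits per shared entangled pair.
314 pair(s) -> 2 * 314 = 628 classical bits

628


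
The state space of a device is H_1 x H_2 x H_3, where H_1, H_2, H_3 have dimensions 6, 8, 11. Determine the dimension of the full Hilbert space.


dim(H_1 x H_2 x H_3) = 6 * 8 * 11
= 48 * 11
= 528

528


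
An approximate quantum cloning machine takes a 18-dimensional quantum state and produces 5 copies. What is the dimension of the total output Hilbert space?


Output space = H^(tensor 5) where dim(H) = 18
dim = 18^5
= 324 (after 2 factors)
= 5832 (after 3 factors)
= 104976 (after 4 factors)
= 1889568 (after 5 factors)
= 1889568

1889568


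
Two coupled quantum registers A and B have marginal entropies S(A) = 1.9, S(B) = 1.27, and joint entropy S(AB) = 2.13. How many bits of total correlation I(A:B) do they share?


I(A:B) = S(A) + S(B) - S(AB)
= 1.9 + 1.27 - 2.13
= 1.0400

1.0400


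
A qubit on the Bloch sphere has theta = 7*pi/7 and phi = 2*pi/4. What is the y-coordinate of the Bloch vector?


theta = 3.1416, phi = 1.5708
r_y = sin(theta)*sin(phi) = 0.0000 * 1.0000
r_y = 0.0000

0.0000


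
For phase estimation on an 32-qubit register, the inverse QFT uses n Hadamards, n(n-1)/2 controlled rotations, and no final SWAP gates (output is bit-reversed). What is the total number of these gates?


Hadamard gates: 32
Controlled rotations: n*(n-1)/2 = 32*31/2 = 496
SWAP gates: 0 (omitted)
Total = 32 + 496
= 528

528


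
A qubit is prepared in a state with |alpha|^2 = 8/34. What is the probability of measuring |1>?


|alpha|^2 = 8/34 = 0.2353
|beta|^2 = 1 - 8/34 = 26/34 = 0.7647
P(|1>) = |beta|^2 = 0.7647

0.7647


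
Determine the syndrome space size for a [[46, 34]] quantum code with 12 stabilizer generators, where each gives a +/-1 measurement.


Each stabilizer generator gives a binary (+1 or -1) measurement outcome.
With 12 independent generators:
Total syndromes = 2^12
= 4096

4096


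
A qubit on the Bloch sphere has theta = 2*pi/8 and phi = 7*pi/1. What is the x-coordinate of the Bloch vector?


theta = 0.7854, phi = 21.9911
r_x = sin(theta)*cos(phi) = 0.7071 * -1.0000
r_x = -0.7071

-0.7071


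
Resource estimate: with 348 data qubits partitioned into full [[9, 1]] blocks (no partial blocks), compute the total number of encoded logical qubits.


Each code block uses 9 physical qubits for 1 logical qubit(s).
Number of complete blocks = floor(348 / 9) = 38
Logical qubits = 38 * 1
= 38

38


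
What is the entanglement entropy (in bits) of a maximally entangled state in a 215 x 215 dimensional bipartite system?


For a maximally entangled state in d x d:
S = log2(d) = log2(215)
= 7.7482

7.7482


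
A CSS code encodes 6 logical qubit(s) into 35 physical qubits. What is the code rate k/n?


Code rate R = k/n
= 6/35
= 0.1714

0.1714


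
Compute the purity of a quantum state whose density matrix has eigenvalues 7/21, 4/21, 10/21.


tr(rho^2) = sum of eigenvalues squared
= (7/21)^2 + (4/21)^2 + (10/21)^2
= (49 + 16 + 100) / 441
= 165/441
= 0.3741

0.3741


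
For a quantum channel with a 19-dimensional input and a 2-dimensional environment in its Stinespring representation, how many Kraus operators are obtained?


Tracing out the environment in an orthonormal basis {|i>_E} gives Kraus operators K_i = <i|_E U |0>_E.
Number of Kraus operators = dim(H_env) = d_env
= 2

2


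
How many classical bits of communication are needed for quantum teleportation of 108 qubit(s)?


Quantum teleportation requires 2 classical bits per qubit teleported.
108 qubit(s) -> 2 * 108 = 216 classical bits

216


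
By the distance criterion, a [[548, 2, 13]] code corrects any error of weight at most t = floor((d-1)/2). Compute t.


Code parameters: [[548, 2, 13]], distance d = 13.
Number of correctable errors = floor((d-1)/2)
= floor((13 - 1)/2)
= floor(12/2)
= 6

6


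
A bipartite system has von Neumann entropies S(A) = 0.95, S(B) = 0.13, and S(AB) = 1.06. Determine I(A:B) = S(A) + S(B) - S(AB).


I(A:B) = S(A) + S(B) - S(AB)
= 0.95 + 0.13 - 1.06
= 0.0200

0.0200


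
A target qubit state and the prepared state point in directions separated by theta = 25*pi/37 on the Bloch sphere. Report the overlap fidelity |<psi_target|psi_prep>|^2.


For states separated by angle theta on Bloch sphere:
F = cos^2(theta/2)
theta = 25*pi/37 = 2.1227
theta/2 = 1.0613
cos(theta/2) = 0.4877
F = 0.2378

0.2378


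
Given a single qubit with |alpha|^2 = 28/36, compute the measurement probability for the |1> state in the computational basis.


|alpha|^2 = 28/36 = 0.7778
|beta|^2 = 1 - 28/36 = 8/36 = 0.2222
P(|1>) = |beta|^2 = 0.2222

0.2222


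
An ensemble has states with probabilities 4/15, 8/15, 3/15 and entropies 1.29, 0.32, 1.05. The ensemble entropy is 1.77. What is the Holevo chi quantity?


chi = S(rho) - sum_i p_i * S(rho_i)
Weighted entropy = 4/15 * 1.29 + 8/15 * 0.32 + 3/15 * 1.05
= 0.7247
chi = 1.77 - 0.7247
= 1.0453

1.0453


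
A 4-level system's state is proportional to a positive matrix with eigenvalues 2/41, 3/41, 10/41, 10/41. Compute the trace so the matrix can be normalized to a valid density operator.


tr(M) = sum of eigenvalues
= 2/41 + 3/41 + 10/41 + 10/41
= 25/41
= 0.6098

0.6098


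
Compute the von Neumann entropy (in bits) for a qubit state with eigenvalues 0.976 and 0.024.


S = -p*log2(p) - (1-p)*log2(1-p)
p = 0.9760, 1-p = 0.0240
= -0.9760 * log2(0.9760) - 0.0240 * log2(0.0240)
= -(-0.0342) - (-0.1291)
= 0.1633

0.1633


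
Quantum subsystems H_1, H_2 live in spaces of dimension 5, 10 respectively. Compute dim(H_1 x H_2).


dim(H_1 x H_2) = 5 * 10
= 50

50


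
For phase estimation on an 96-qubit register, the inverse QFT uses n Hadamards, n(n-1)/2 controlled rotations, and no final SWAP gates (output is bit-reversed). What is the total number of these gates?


Hadamard gates: 96
Controlled rotations: n*(n-1)/2 = 96*95/2 = 4560
SWAP gates: 0 (omitted)
Total = 96 + 4560
= 4656

4656


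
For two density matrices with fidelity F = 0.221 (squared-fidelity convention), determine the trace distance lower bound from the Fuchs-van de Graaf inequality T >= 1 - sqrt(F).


Fuchs-van de Graaf (squared-fidelity convention): 1 - sqrt(F) <= T <= sqrt(1 - F).
Lower bound: T >= 1 - sqrt(F)
sqrt(F) = sqrt(0.221) = 0.4701
T >= 1 - 0.4701
T >= 0.5299

0.5299


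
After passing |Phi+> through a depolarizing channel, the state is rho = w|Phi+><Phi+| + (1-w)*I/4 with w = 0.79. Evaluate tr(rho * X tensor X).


|Phi+> = (|00> + |11>)/sqrt(2)
For the pure Bell state, <X_A X_B> = +1 (Bell-state Pauli correlator).
The maximally-mixed part I/4 has tr(I/4 * P tensor P) = 0 for any traceless Pauli P.
So <X_A X_B>_rho = w * (+1) + (1 - w) * 0
= 0.79 * (+1)
= 0.7900

0.7900


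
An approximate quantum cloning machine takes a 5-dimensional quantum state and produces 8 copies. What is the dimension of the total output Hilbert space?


Output space = H^(tensor 8) where dim(H) = 5
dim = 5^8
= 25 (after 2 factors)
= 125 (after 3 factors)
= 625 (after 4 factors)
= 3125 (after 5 factors)
= 15625 (after 6 factors)
= 78125 (after 7 factors)
= 390625 (after 8 factors)
= 390625

390625


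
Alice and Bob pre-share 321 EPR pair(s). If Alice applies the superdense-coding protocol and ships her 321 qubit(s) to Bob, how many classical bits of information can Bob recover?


Superdense coding allows 2 classical bits per shared entangled pair.
321 pair(s) -> 2 * 321 = 642 classical bits

642


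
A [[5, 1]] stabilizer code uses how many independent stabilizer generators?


For an [[n,k]] stabilizer code:
Number of stabilizer generators = n - k
= 5 - 1
= 4

4


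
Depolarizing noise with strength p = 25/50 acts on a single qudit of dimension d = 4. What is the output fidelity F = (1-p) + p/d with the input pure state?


F = (1-p) + p/d
= (1 - 0.5000) + 0.5000/4
= 0.5000 + 0.1250
= 0.6250

0.6250


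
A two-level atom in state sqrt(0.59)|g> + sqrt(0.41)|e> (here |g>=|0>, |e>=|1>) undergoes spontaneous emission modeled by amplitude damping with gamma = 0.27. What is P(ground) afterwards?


For amplitude damping with parameter gamma on state sqrt(a)|0> + sqrt(b)|1>:
alpha^2 = 0.59, beta^2 = 0.41
P(|0>) = alpha^2 + gamma * beta^2
= 0.59 + 0.27 * 0.41
= 0.59 + 0.1107
= 0.7007

0.7007


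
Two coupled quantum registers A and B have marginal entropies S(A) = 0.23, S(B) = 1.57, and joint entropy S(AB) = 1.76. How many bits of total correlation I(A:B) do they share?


I(A:B) = S(A) + S(B) - S(AB)
= 0.23 + 1.57 - 1.76
= 0.0400

0.0400


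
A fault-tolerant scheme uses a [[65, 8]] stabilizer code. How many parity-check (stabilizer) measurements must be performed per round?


For an [[n,k]] stabilizer code:
Number of stabilizer generators = n - k
= 65 - 8
= 57

57


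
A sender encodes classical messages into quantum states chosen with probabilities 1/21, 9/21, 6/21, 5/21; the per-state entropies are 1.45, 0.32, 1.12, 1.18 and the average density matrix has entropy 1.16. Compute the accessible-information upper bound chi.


chi = S(rho) - sum_i p_i * S(rho_i)
Weighted entropy = 1/21 * 1.45 + 9/21 * 0.32 + 6/21 * 1.12 + 5/21 * 1.18
= 0.8071
chi = 1.16 - 0.8071
= 0.3529

0.3529


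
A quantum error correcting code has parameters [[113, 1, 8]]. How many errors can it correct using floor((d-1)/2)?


Code parameters: [[113, 1, 8]], distance d = 8.
Number of correctable errors = floor((d-1)/2)
= floor((8 - 1)/2)
= floor(7/2)
= 3

3


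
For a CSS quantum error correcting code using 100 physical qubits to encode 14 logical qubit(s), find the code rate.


Code rate R = k/n
= 14/100
= 0.1400

0.1400


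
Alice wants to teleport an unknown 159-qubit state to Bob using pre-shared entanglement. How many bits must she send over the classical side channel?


Quantum teleportation requires 2 classical bits per qubit teleported.
159 qubit(s) -> 2 * 159 = 318 classical bits

318


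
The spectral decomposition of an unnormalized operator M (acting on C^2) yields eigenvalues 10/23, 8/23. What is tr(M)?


tr(M) = sum of eigenvalues
= 10/23 + 8/23
= 18/23
= 0.7826

0.7826


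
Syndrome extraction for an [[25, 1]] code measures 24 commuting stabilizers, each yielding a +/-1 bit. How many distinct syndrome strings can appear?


Each stabilizer generator gives a binary (+1 or -1) measurement outcome.
With 24 independent generators:
Total syndromes = 2^24
= 16777216

16777216


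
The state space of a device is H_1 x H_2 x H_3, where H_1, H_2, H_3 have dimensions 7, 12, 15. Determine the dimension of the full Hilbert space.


dim(H_1 x H_2 x H_3) = 7 * 12 * 15
= 84 * 15
= 1260

1260


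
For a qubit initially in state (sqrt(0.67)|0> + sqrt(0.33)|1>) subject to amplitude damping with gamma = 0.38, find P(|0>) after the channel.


For amplitude damping with parameter gamma on state sqrt(a)|0> + sqrt(b)|1>:
alpha^2 = 0.67, beta^2 = 0.33
P(|0>) = alpha^2 + gamma * beta^2
= 0.67 + 0.38 * 0.33
= 0.67 + 0.1254
= 0.7954

0.7954


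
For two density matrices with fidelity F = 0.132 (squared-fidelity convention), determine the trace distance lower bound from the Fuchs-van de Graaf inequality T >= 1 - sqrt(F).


Fuchs-van de Graaf (squared-fidelity convention): 1 - sqrt(F) <= T <= sqrt(1 - F).
Lower bound: T >= 1 - sqrt(F)
sqrt(F) = sqrt(0.132) = 0.3633
T >= 1 - 0.3633
T >= 0.6367

0.6367
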